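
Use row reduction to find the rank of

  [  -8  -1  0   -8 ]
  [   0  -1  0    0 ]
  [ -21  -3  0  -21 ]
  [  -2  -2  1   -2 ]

rank = 3

R1 ← -1/8·R1
  [   1  1/8  0    1 ]
  [   0   -1  0    0 ]
  [ -21   -3  0  -21 ]
  [  -2   -2  1   -2 ]
R3 ← R3 + 21·R1
  [  1   1/8  0   1 ]
  [  0    -1  0   0 ]
  [  0  -3/8  0   0 ]
  [ -2    -2  1  -2 ]
R4 ← R4 + 2·R1
  [ 1   1/8  0  1 ]
  [ 0    -1  0  0 ]
  [ 0  -3/8  0  0 ]
  [ 0  -7/4  1  0 ]
R2 ← -1·R2
  [ 1   1/8  0  1 ]
  [ 0     1  0  0 ]
  [ 0  -3/8  0  0 ]
  [ 0  -7/4  1  0 ]
R3 ← R3 + 3/8·R2
  [ 1   1/8  0  1 ]
  [ 0     1  0  0 ]
  [ 0     0  0  0 ]
  [ 0  -7/4  1  0 ]
R4 ← R4 + 7/4·R2
  [ 1  1/8  0  1 ]
  [ 0    1  0  0 ]
  [ 0    0  0  0 ]
  [ 0    0  1  0 ]
R3 ↔ R4
  [ 1  1/8  0  1 ]
  [ 0    1  0  0 ]
  [ 0    0  1  0 ]
  [ 0    0  0  0 ]
R1 ← R1 − 1/8·R2
  [ 1  0  0  1 ]
  [ 0  1  0  0 ]
  [ 0  0  1  0 ]
  [ 0  0  0  0 ]
The reduced form has 3 nonzero rows.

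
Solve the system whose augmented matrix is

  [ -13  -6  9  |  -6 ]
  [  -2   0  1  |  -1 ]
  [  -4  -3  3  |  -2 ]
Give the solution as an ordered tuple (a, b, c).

Multiply R1 by -1/13.
Add 2 times R1 to R2.
Add 4 times R1 to R3.
Multiply R2 by 13/12.
Add 15/13 times R2 to R3.
Multiply R3 by -4.
Add 5/12 times R3 to R2.
Add 9/13 times R3 to R1.
Subtract 6/13 times R2 from R1.
Reading off the last column: a = 1, b = 1/3, c = 1.

(1, 1/3, 1)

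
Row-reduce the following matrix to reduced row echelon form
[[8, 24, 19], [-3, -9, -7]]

R1 := 1/8·R1
  [  1   3  19/8 ]
  [ -3  -9    -7 ]
R2 := R2 + 3·R1
  [ 1  3  19/8 ]
  [ 0  0   1/8 ]
R2 := 8·R2
  [ 1  3  19/8 ]
  [ 0  0     1 ]
R1 := R1 − 19/8·R2
  [ 1  3  0 ]
  [ 0  0  1 ]

[[1, 3, 0], [0, 0, 1]]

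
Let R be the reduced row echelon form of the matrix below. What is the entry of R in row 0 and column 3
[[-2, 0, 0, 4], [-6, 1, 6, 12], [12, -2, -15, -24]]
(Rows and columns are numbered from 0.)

-2

Multiply R1 by -1/2.
  [  1   0    0   -2 ]
  [ -6   1    6   12 ]
  [ 12  -2  -15  -24 ]
Add 6 times R1 to R2.
  [  1   0    0   -2 ]
  [  0   1    6    0 ]
  [ 12  -2  -15  -24 ]
Subtract 12 times R1 from R3.
  [ 1   0    0  -2 ]
  [ 0   1    6   0 ]
  [ 0  -2  -15   0 ]
Add 2 times R2 to R3.
  [ 1  0   0  -2 ]
  [ 0  1   6   0 ]
  [ 0  0  -3   0 ]
Multiply R3 by -1/3.
  [ 1  0  0  -2 ]
  [ 0  1  6   0 ]
  [ 0  0  1   0 ]
Subtract 6 times R3 from R2.
  [ 1  0  0  -2 ]
  [ 0  1  0   0 ]
  [ 0  0  1   0 ]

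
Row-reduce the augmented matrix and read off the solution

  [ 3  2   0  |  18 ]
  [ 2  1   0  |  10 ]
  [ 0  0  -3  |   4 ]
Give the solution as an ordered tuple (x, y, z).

r1 -> 1/3·r1
  [ 1  2/3   0  |   6 ]
  [ 2    1   0  |  10 ]
  [ 0    0  -3  |   4 ]
r2 -> r2 − 2·r1
  [ 1   2/3   0  |   6 ]
  [ 0  -1/3   0  |  -2 ]
  [ 0     0  -3  |   4 ]
r2 -> -3·r2
  [ 1  2/3   0  |  6 ]
  [ 0    1   0  |  6 ]
  [ 0    0  -3  |  4 ]
r3 -> -1/3·r3
  [ 1  2/3  0  |     6 ]
  [ 0    1  0  |     6 ]
  [ 0    0  1  |  -4/3 ]
r1 -> r1 − 2/3·r2
  [ 1  0  0  |     2 ]
  [ 0  1  0  |     6 ]
  [ 0  0  1  |  -4/3 ]
Reading off the last column: x = 2, y = 6, z = -4/3.

(2, 6, -4/3)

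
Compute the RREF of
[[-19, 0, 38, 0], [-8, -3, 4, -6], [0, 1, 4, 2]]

r1 -> -1/19·r1
r2 -> r2 + 8·r1
r2 -> -1/3·r2
r3 -> r3 − r2

[[1, 0, -2, 0], [0, 1, 4, 2], [0, 0, 0, 0]]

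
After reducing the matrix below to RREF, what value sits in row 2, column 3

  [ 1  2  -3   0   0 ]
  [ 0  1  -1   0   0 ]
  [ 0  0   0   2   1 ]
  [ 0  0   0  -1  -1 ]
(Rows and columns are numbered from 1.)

R3 ← 1/2·R3
  [ 1  2  -3   0    0 ]
  [ 0  1  -1   0    0 ]
  [ 0  0   0   1  1/2 ]
  [ 0  0   0  -1   -1 ]
R4 ← R4 + R3
  [ 1  2  -3  0     0 ]
  [ 0  1  -1  0     0 ]
  [ 0  0   0  1   1/2 ]
  [ 0  0   0  0  -1/2 ]
R4 ← -2·R4
  [ 1  2  -3  0    0 ]
  [ 0  1  -1  0    0 ]
  [ 0  0   0  1  1/2 ]
  [ 0  0   0  0    1 ]
R3 ← R3 − 1/2·R4
  [ 1  2  -3  0  0 ]
  [ 0  1  -1  0  0 ]
  [ 0  0   0  1  0 ]
  [ 0  0   0  0  1 ]
R1 ← R1 − 2·R2
  [ 1  0  -1  0  0 ]
  [ 0  1  -1  0  0 ]
  [ 0  0   0  1  0 ]
  [ 0  0   0  0  1 ]

-1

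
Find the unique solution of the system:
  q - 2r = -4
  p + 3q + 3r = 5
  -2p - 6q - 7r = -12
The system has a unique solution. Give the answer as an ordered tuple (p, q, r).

(-1, 0, 2)

Form the augmented matrix and row-reduce:
  [  0   1  -2  |   -4 ]
  [  1   3   3  |    5 ]
  [ -2  -6  -7  |  -12 ]
Swap R1 and R2.
Add 2 times R1 to R3.
Multiply R3 by -1.
Add 2 times R3 to R2.
Subtract 3 times R3 from R1.
Subtract 3 times R2 from R1.
Reading off the last column: p = -1, q = 0, r = 2.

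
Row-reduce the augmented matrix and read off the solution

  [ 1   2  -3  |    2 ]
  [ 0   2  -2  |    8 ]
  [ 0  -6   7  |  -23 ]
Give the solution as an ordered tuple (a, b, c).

(-5, 5, 1)

ρ2 := 1/2·ρ2
  [ 1   2  -3  |    2 ]
  [ 0   1  -1  |    4 ]
  [ 0  -6   7  |  -23 ]
ρ3 := ρ3 + 6·ρ2
  [ 1  2  -3  |  2 ]
  [ 0  1  -1  |  4 ]
  [ 0  0   1  |  1 ]
ρ2 := ρ2 + ρ3
  [ 1  2  -3  |  2 ]
  [ 0  1   0  |  5 ]
  [ 0  0   1  |  1 ]
ρ1 := ρ1 + 3·ρ3
  [ 1  2  0  |  5 ]
  [ 0  1  0  |  5 ]
  [ 0  0  1  |  1 ]
ρ1 := ρ1 − 2·ρ2
  [ 1  0  0  |  -5 ]
  [ 0  1  0  |   5 ]
  [ 0  0  1  |   1 ]
Reading off the last column: a = -5, b = 5, c = 1.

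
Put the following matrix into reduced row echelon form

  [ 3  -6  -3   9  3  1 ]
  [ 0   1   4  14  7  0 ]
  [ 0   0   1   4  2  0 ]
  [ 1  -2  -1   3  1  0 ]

[[1, 0, 0, 3, 1, 0], [0, 1, 0, -2, -1, 0], [0, 0, 1, 4, 2, 0], [0, 0, 0, 0, 0, 1]]

ρ1 → 1/3·ρ1
  [ 1  -2  -1   3  1  1/3 ]
  [ 0   1   4  14  7    0 ]
  [ 0   0   1   4  2    0 ]
  [ 1  -2  -1   3  1    0 ]
ρ4 → ρ4 − ρ1
  [ 1  -2  -1   3  1   1/3 ]
  [ 0   1   4  14  7     0 ]
  [ 0   0   1   4  2     0 ]
  [ 0   0   0   0  0  -1/3 ]
ρ4 → -3·ρ4
  [ 1  -2  -1   3  1  1/3 ]
  [ 0   1   4  14  7    0 ]
  [ 0   0   1   4  2    0 ]
  [ 0   0   0   0  0    1 ]
ρ1 → ρ1 − 1/3·ρ4
  [ 1  -2  -1   3  1  0 ]
  [ 0   1   4  14  7  0 ]
  [ 0   0   1   4  2  0 ]
  [ 0   0   0   0  0  1 ]
ρ2 → ρ2 − 4·ρ3
  [ 1  -2  -1   3   1  0 ]
  [ 0   1   0  -2  -1  0 ]
  [ 0   0   1   4   2  0 ]
  [ 0   0   0   0   0  1 ]
ρ1 → ρ1 + ρ3
  [ 1  -2  0   7   3  0 ]
  [ 0   1  0  -2  -1  0 ]
  [ 0   0  1   4   2  0 ]
  [ 0   0  0   0   0  1 ]
ρ1 → ρ1 + 2·ρ2
  [ 1  0  0   3   1  0 ]
  [ 0  1  0  -2  -1  0 ]
  [ 0  0  1   4   2  0 ]
  [ 0  0  0   0   0  1 ]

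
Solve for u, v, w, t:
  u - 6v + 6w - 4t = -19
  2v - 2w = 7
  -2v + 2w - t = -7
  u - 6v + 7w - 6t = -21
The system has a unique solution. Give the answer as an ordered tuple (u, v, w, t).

Form the augmented matrix and row-reduce:
  [ 1  -6   6  -4  |  -19 ]
  [ 0   2  -2   0  |    7 ]
  [ 0  -2   2  -1  |   -7 ]
  [ 1  -6   7  -6  |  -21 ]
R4 := R4 − R1
R2 := 1/2·R2
R3 := R3 + 2·R2
R3 <-> R4
R4 := -1·R4
R3 := R3 + 2·R4
R1 := R1 + 4·R4
R2 := R2 + R3
R1 := R1 − 6·R3
R1 := R1 + 6·R2
Reading off the last column: u = 2, v = 3/2, w = -2, t = 0.

(2, 3/2, -2, 0)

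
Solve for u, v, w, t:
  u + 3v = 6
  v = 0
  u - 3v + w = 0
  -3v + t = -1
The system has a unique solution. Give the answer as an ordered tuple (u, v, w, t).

(6, 0, -6, -1)

Form the augmented matrix and row-reduce:
  [ 1   3  0  0  |   6 ]
  [ 0   1  0  0  |   0 ]
  [ 1  -3  1  0  |   0 ]
  [ 0  -3  0  1  |  -1 ]
R3 → R3 − R1
R3 → R3 + 6·R2
R4 → R4 + 3·R2
R1 → R1 − 3·R2
Reading off the last column: u = 6, v = 0, w = -6, t = -1.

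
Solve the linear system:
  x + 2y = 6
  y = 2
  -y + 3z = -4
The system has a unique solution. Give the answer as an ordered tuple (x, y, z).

Form the augmented matrix and row-reduce:
  [ 1   2  0  |   6 ]
  [ 0   1  0  |   2 ]
  [ 0  -1  3  |  -4 ]
Add R2 to R3.
Multiply R3 by 1/3.
Subtract 2 times R2 from R1.
Reading off the last column: x = 2, y = 2, z = -2/3.

(2, 2, -2/3)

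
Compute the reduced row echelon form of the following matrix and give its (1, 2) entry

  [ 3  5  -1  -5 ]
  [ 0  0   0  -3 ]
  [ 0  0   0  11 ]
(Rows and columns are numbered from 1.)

R1 -> 1/3·R1
  [ 1  5/3  -1/3  -5/3 ]
  [ 0    0     0    -3 ]
  [ 0    0     0    11 ]
R2 -> -1/3·R2
  [ 1  5/3  -1/3  -5/3 ]
  [ 0    0     0     1 ]
  [ 0    0     0    11 ]
R3 -> R3 − 11·R2
  [ 1  5/3  -1/3  -5/3 ]
  [ 0    0     0     1 ]
  [ 0    0     0     0 ]
R1 -> R1 + 5/3·R2
  [ 1  5/3  -1/3  0 ]
  [ 0    0     0  1 ]
  [ 0    0     0  0 ]

5/3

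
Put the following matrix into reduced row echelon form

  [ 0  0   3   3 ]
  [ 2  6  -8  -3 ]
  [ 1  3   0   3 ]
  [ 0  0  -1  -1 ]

ρ1 <-> ρ2
  [ 2  6  -8  -3 ]
  [ 0  0   3   3 ]
  [ 1  3   0   3 ]
  [ 0  0  -1  -1 ]
ρ1 := 1/2·ρ1
  [ 1  3  -4  -3/2 ]
  [ 0  0   3     3 ]
  [ 1  3   0     3 ]
  [ 0  0  -1    -1 ]
ρ3 := ρ3 − ρ1
  [ 1  3  -4  -3/2 ]
  [ 0  0   3     3 ]
  [ 0  0   4   9/2 ]
  [ 0  0  -1    -1 ]
ρ2 := 1/3·ρ2
  [ 1  3  -4  -3/2 ]
  [ 0  0   1     1 ]
  [ 0  0   4   9/2 ]
  [ 0  0  -1    -1 ]
ρ3 := ρ3 − 4·ρ2
  [ 1  3  -4  -3/2 ]
  [ 0  0   1     1 ]
  [ 0  0   0   1/2 ]
  [ 0  0  -1    -1 ]
ρ4 := ρ4 + ρ2
  [ 1  3  -4  -3/2 ]
  [ 0  0   1     1 ]
  [ 0  0   0   1/2 ]
  [ 0  0   0     0 ]
ρ3 := 2·ρ3
  [ 1  3  -4  -3/2 ]
  [ 0  0   1     1 ]
  [ 0  0   0     1 ]
  [ 0  0   0     0 ]
ρ2 := ρ2 − ρ3
  [ 1  3  -4  -3/2 ]
  [ 0  0   1     0 ]
  [ 0  0   0     1 ]
  [ 0  0   0     0 ]
ρ1 := ρ1 + 3/2·ρ3
  [ 1  3  -4  0 ]
  [ 0  0   1  0 ]
  [ 0  0   0  1 ]
  [ 0  0   0  0 ]
ρ1 := ρ1 + 4·ρ2
  [ 1  3  0  0 ]
  [ 0  0  1  0 ]
  [ 0  0  0  1 ]
  [ 0  0  0  0 ]

[[1, 3, 0, 0], [0, 0, 1, 0], [0, 0, 0, 1], [0, 0, 0, 0]]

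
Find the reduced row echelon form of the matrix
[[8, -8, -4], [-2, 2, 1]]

Multiply ρ1 by 1/8.
  [  1  -1  -1/2 ]
  [ -2   2     1 ]
Add 2 times ρ1 to ρ2.
  [ 1  -1  -1/2 ]
  [ 0   0     0 ]

[[1, -1, -1/2], [0, 0, 0]]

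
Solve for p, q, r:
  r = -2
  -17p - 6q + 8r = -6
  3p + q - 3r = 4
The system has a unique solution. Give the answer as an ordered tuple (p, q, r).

Form the augmented matrix and row-reduce:
  [   0   0   1  |  -2 ]
  [ -17  -6   8  |  -6 ]
  [   3   1  -3  |   4 ]
Swap R1 and R2.
  [ -17  -6   8  |  -6 ]
  [   0   0   1  |  -2 ]
  [   3   1  -3  |   4 ]
Multiply R1 by -1/17.
  [ 1  6/17  -8/17  |  6/17 ]
  [ 0     0      1  |    -2 ]
  [ 3     1     -3  |     4 ]
Subtract 3 times R1 from R3.
  [ 1   6/17   -8/17  |   6/17 ]
  [ 0      0       1  |     -2 ]
  [ 0  -1/17  -27/17  |  50/17 ]
Swap R2 and R3.
  [ 1   6/17   -8/17  |   6/17 ]
  [ 0  -1/17  -27/17  |  50/17 ]
  [ 0      0       1  |     -2 ]
Multiply R2 by -17.
  [ 1  6/17  -8/17  |  6/17 ]
  [ 0     1     27  |   -50 ]
  [ 0     0      1  |    -2 ]
Subtract 27 times R3 from R2.
  [ 1  6/17  -8/17  |  6/17 ]
  [ 0     1      0  |     4 ]
  [ 0     0      1  |    -2 ]
Add 8/17 times R3 to R1.
  [ 1  6/17  0  |  -10/17 ]
  [ 0     1  0  |       4 ]
  [ 0     0  1  |      -2 ]
Subtract 6/17 times R2 from R1.
  [ 1  0  0  |  -2 ]
  [ 0  1  0  |   4 ]
  [ 0  0  1  |  -2 ]
Reading off the last column: p = -2, q = 4, r = -2.

(-2, 4, -2)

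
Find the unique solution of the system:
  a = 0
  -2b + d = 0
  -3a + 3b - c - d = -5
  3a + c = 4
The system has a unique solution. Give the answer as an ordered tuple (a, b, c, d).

(0, -1, 4, -2)

Form the augmented matrix and row-reduce:
  [  1   0   0   0  |   0 ]
  [  0  -2   0   1  |   0 ]
  [ -3   3  -1  -1  |  -5 ]
  [  3   0   1   0  |   4 ]
Add 3 times ρ1 to ρ3.
Subtract 3 times ρ1 from ρ4.
Multiply ρ2 by -1/2.
Subtract 3 times ρ2 from ρ3.
Multiply ρ3 by -1.
Subtract ρ3 from ρ4.
Multiply ρ4 by 2.
Add 1/2 times ρ4 to ρ3.
Add 1/2 times ρ4 to ρ2.
Reading off the last column: a = 0, b = -1, c = 4, d = -2.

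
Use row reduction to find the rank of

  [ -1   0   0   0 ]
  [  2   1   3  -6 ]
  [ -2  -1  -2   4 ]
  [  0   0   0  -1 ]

R1 → -1·R1
  [  1   0   0   0 ]
  [  2   1   3  -6 ]
  [ -2  -1  -2   4 ]
  [  0   0   0  -1 ]
R2 → R2 − 2·R1
  [  1   0   0   0 ]
  [  0   1   3  -6 ]
  [ -2  -1  -2   4 ]
  [  0   0   0  -1 ]
R3 → R3 + 2·R1
  [ 1   0   0   0 ]
  [ 0   1   3  -6 ]
  [ 0  -1  -2   4 ]
  [ 0   0   0  -1 ]
R3 → R3 + R2
  [ 1  0  0   0 ]
  [ 0  1  3  -6 ]
  [ 0  0  1  -2 ]
  [ 0  0  0  -1 ]
R4 → -1·R4
  [ 1  0  0   0 ]
  [ 0  1  3  -6 ]
  [ 0  0  1  -2 ]
  [ 0  0  0   1 ]
R3 → R3 + 2·R4
  [ 1  0  0   0 ]
  [ 0  1  3  -6 ]
  [ 0  0  1   0 ]
  [ 0  0  0   1 ]
R2 → R2 + 6·R4
  [ 1  0  0  0 ]
  [ 0  1  3  0 ]
  [ 0  0  1  0 ]
  [ 0  0  0  1 ]
R2 → R2 − 3·R3
  [ 1  0  0  0 ]
  [ 0  1  0  0 ]
  [ 0  0  1  0 ]
  [ 0  0  0  1 ]
The reduced form has 4 nonzero rows.

rank = 4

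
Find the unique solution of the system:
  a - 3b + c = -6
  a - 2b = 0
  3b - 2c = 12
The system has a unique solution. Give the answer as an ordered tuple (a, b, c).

(0, 0, -6)

Form the augmented matrix and row-reduce:
  [ 1  -3   1  |  -6 ]
  [ 1  -2   0  |   0 ]
  [ 0   3  -2  |  12 ]
Subtract R1 from R2.
  [ 1  -3   1  |  -6 ]
  [ 0   1  -1  |   6 ]
  [ 0   3  -2  |  12 ]
Subtract 3 times R2 from R3.
  [ 1  -3   1  |  -6 ]
  [ 0   1  -1  |   6 ]
  [ 0   0   1  |  -6 ]
Add R3 to R2.
  [ 1  -3  1  |  -6 ]
  [ 0   1  0  |   0 ]
  [ 0   0  1  |  -6 ]
Subtract R3 from R1.
  [ 1  -3  0  |   0 ]
  [ 0   1  0  |   0 ]
  [ 0   0  1  |  -6 ]
Add 3 times R2 to R1.
  [ 1  0  0  |   0 ]
  [ 0  1  0  |   0 ]
  [ 0  0  1  |  -6 ]
Reading off the last column: a = 0, b = 0, c = -6.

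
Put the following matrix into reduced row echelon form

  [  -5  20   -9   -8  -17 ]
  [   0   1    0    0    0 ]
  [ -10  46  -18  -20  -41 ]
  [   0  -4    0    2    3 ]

Multiply r1 by -1/5.
  [   1  -4  9/5  8/5  17/5 ]
  [   0   1    0    0     0 ]
  [ -10  46  -18  -20   -41 ]
  [   0  -4    0    2     3 ]
Add 10 times r1 to r3.
  [ 1  -4  9/5  8/5  17/5 ]
  [ 0   1    0    0     0 ]
  [ 0   6    0   -4    -7 ]
  [ 0  -4    0    2     3 ]
Subtract 6 times r2 from r3.
  [ 1  -4  9/5  8/5  17/5 ]
  [ 0   1    0    0     0 ]
  [ 0   0    0   -4    -7 ]
  [ 0  -4    0    2     3 ]
Add 4 times r2 to r4.
  [ 1  -4  9/5  8/5  17/5 ]
  [ 0   1    0    0     0 ]
  [ 0   0    0   -4    -7 ]
  [ 0   0    0    2     3 ]
Multiply r3 by -1/4.
  [ 1  -4  9/5  8/5  17/5 ]
  [ 0   1    0    0     0 ]
  [ 0   0    0    1   7/4 ]
  [ 0   0    0    2     3 ]
Subtract 2 times r3 from r4.
  [ 1  -4  9/5  8/5  17/5 ]
  [ 0   1    0    0     0 ]
  [ 0   0    0    1   7/4 ]
  [ 0   0    0    0  -1/2 ]
Multiply r4 by -2.
  [ 1  -4  9/5  8/5  17/5 ]
  [ 0   1    0    0     0 ]
  [ 0   0    0    1   7/4 ]
  [ 0   0    0    0     1 ]
Subtract 7/4 times r4 from r3.
  [ 1  -4  9/5  8/5  17/5 ]
  [ 0   1    0    0     0 ]
  [ 0   0    0    1     0 ]
  [ 0   0    0    0     1 ]
Subtract 17/5 times r4 from r1.
  [ 1  -4  9/5  8/5  0 ]
  [ 0   1    0    0  0 ]
  [ 0   0    0    1  0 ]
  [ 0   0    0    0  1 ]
Subtract 8/5 times r3 from r1.
  [ 1  -4  9/5  0  0 ]
  [ 0   1    0  0  0 ]
  [ 0   0    0  1  0 ]
  [ 0   0    0  0  1 ]
Add 4 times r2 to r1.
  [ 1  0  9/5  0  0 ]
  [ 0  1    0  0  0 ]
  [ 0  0    0  1  0 ]
  [ 0  0    0  0  1 ]

[[1, 0, 9/5, 0, 0], [0, 1, 0, 0, 0], [0, 0, 0, 1, 0], [0, 0, 0, 0, 1]]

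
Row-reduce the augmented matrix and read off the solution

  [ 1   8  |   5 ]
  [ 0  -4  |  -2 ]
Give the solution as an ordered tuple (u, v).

(1, 1/2)

ρ2 -> -1/4·ρ2
  [ 1  8  |    5 ]
  [ 0  1  |  1/2 ]
ρ1 -> ρ1 − 8·ρ2
  [ 1  0  |    1 ]
  [ 0  1  |  1/2 ]
Reading off the last column: u = 1, v = 1/2.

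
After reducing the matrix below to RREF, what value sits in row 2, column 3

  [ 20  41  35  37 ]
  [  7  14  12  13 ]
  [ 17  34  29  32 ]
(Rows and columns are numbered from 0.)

-3

R1 -> 1/20·R1
R2 -> R2 − 7·R1
R3 -> R3 − 17·R1
R2 -> -20/7·R2
R3 -> R3 + 17/20·R2
R3 -> -7·R3
R2 -> R2 − 5/7·R3
R1 -> R1 − 7/4·R3
R1 -> R1 − 41/20·R2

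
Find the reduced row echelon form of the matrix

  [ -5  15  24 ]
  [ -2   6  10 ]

[[1, -3, 0], [0, 0, 1]]

R1 → -1/5·R1
  [  1  -3  -24/5 ]
  [ -2   6     10 ]
R2 → R2 + 2·R1
  [ 1  -3  -24/5 ]
  [ 0   0    2/5 ]
R2 → 5/2·R2
  [ 1  -3  -24/5 ]
  [ 0   0      1 ]
R1 → R1 + 24/5·R2
  [ 1  -3  0 ]
  [ 0   0  1 ]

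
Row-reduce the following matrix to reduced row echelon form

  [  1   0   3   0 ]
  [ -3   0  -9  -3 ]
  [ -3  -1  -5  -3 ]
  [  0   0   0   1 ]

Add 3 times R1 to R2.
  [  1   0   3   0 ]
  [  0   0   0  -3 ]
  [ -3  -1  -5  -3 ]
  [  0   0   0   1 ]
Add 3 times R1 to R3.
  [ 1   0  3   0 ]
  [ 0   0  0  -3 ]
  [ 0  -1  4  -3 ]
  [ 0   0  0   1 ]
Swap R2 and R3.
  [ 1   0  3   0 ]
  [ 0  -1  4  -3 ]
  [ 0   0  0  -3 ]
  [ 0   0  0   1 ]
Multiply R2 by -1.
  [ 1  0   3   0 ]
  [ 0  1  -4   3 ]
  [ 0  0   0  -3 ]
  [ 0  0   0   1 ]
Multiply R3 by -1/3.
  [ 1  0   3  0 ]
  [ 0  1  -4  3 ]
  [ 0  0   0  1 ]
  [ 0  0   0  1 ]
Subtract R3 from R4.
  [ 1  0   3  0 ]
  [ 0  1  -4  3 ]
  [ 0  0   0  1 ]
  [ 0  0   0  0 ]
Subtract 3 times R3 from R2.
  [ 1  0   3  0 ]
  [ 0  1  -4  0 ]
  [ 0  0   0  1 ]
  [ 0  0   0  0 ]

[[1, 0, 3, 0], [0, 1, -4, 0], [0, 0, 0, 1], [0, 0, 0, 0]]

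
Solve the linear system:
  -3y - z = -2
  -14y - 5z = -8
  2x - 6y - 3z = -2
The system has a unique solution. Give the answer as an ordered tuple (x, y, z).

Form the augmented matrix and row-reduce:
  [ 0   -3  -1  |  -2 ]
  [ 0  -14  -5  |  -8 ]
  [ 2   -6  -3  |  -2 ]
ρ1 <-> ρ3
ρ1 := 1/2·ρ1
ρ2 := -1/14·ρ2
ρ3 := ρ3 + 3·ρ2
ρ3 := 14·ρ3
ρ2 := ρ2 − 5/14·ρ3
ρ1 := ρ1 + 3/2·ρ3
ρ1 := ρ1 + 3·ρ2
Reading off the last column: x = -1, y = 2, z = -4.

(-1, 2, -4)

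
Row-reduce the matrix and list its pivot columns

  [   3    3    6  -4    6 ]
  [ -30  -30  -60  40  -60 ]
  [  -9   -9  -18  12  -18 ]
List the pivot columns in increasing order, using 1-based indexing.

1

R1 ← 1/3·R1
  [   1    1    2  -4/3    2 ]
  [ -30  -30  -60    40  -60 ]
  [  -9   -9  -18    12  -18 ]
R2 ← R2 + 30·R1
  [  1   1    2  -4/3    2 ]
  [  0   0    0     0    0 ]
  [ -9  -9  -18    12  -18 ]
R3 ← R3 + 9·R1
  [ 1  1  2  -4/3  2 ]
  [ 0  0  0     0  0 ]
  [ 0  0  0     0  0 ]
Pivot columns are the columns containing a leading 1.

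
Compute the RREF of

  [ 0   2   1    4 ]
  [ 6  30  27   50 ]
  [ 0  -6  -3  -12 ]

Swap r1 and r2.
  [ 6  30  27   50 ]
  [ 0   2   1    4 ]
  [ 0  -6  -3  -12 ]
Multiply r1 by 1/6.
  [ 1   5  9/2  25/3 ]
  [ 0   2    1     4 ]
  [ 0  -6   -3   -12 ]
Multiply r2 by 1/2.
  [ 1   5  9/2  25/3 ]
  [ 0   1  1/2     2 ]
  [ 0  -6   -3   -12 ]
Add 6 times r2 to r3.
  [ 1  5  9/2  25/3 ]
  [ 0  1  1/2     2 ]
  [ 0  0    0     0 ]
Subtract 5 times r2 from r1.
  [ 1  0    2  -5/3 ]
  [ 0  1  1/2     2 ]
  [ 0  0    0     0 ]

[[1, 0, 2, -5/3], [0, 1, 1/2, 2], [0, 0, 0, 0]]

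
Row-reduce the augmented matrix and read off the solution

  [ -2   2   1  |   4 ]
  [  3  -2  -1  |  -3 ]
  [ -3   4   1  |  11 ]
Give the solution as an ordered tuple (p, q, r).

ρ1 → -1/2·ρ1
  [  1  -1  -1/2  |  -2 ]
  [  3  -2    -1  |  -3 ]
  [ -3   4     1  |  11 ]
ρ2 → ρ2 − 3·ρ1
  [  1  -1  -1/2  |  -2 ]
  [  0   1   1/2  |   3 ]
  [ -3   4     1  |  11 ]
ρ3 → ρ3 + 3·ρ1
  [ 1  -1  -1/2  |  -2 ]
  [ 0   1   1/2  |   3 ]
  [ 0   1  -1/2  |   5 ]
ρ3 → ρ3 − ρ2
  [ 1  -1  -1/2  |  -2 ]
  [ 0   1   1/2  |   3 ]
  [ 0   0    -1  |   2 ]
ρ3 → -1·ρ3
  [ 1  -1  -1/2  |  -2 ]
  [ 0   1   1/2  |   3 ]
  [ 0   0     1  |  -2 ]
ρ2 → ρ2 − 1/2·ρ3
  [ 1  -1  -1/2  |  -2 ]
  [ 0   1     0  |   4 ]
  [ 0   0     1  |  -2 ]
ρ1 → ρ1 + 1/2·ρ3
  [ 1  -1  0  |  -3 ]
  [ 0   1  0  |   4 ]
  [ 0   0  1  |  -2 ]
ρ1 → ρ1 + ρ2
  [ 1  0  0  |   1 ]
  [ 0  1  0  |   4 ]
  [ 0  0  1  |  -2 ]
Reading off the last column: p = 1, q = 4, r = -2.

(1, 4, -2)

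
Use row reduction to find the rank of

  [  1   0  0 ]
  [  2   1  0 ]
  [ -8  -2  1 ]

R2 := R2 − 2·R1
  [  1   0  0 ]
  [  0   1  0 ]
  [ -8  -2  1 ]
R3 := R3 + 8·R1
  [ 1   0  0 ]
  [ 0   1  0 ]
  [ 0  -2  1 ]
R3 := R3 + 2·R2
  [ 1  0  0 ]
  [ 0  1  0 ]
  [ 0  0  1 ]
The reduced form has 3 nonzero rows.

rank = 3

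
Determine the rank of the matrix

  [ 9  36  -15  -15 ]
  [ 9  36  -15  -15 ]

Multiply ρ1 by 1/9.
  [ 1   4  -5/3  -5/3 ]
  [ 9  36   -15   -15 ]
Subtract 9 times ρ1 from ρ2.
  [ 1  4  -5/3  -5/3 ]
  [ 0  0     0     0 ]
The reduced form has 1 nonzero row.

rank = 1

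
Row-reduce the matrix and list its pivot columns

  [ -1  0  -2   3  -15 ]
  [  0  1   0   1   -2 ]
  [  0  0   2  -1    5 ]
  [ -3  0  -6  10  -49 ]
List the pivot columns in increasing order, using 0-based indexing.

Multiply R1 by -1.
  [  1  0   2  -3   15 ]
  [  0  1   0   1   -2 ]
  [  0  0   2  -1    5 ]
  [ -3  0  -6  10  -49 ]
Add 3 times R1 to R4.
  [ 1  0  2  -3  15 ]
  [ 0  1  0   1  -2 ]
  [ 0  0  2  -1   5 ]
  [ 0  0  0   1  -4 ]
Multiply R3 by 1/2.
  [ 1  0  2    -3   15 ]
  [ 0  1  0     1   -2 ]
  [ 0  0  1  -1/2  5/2 ]
  [ 0  0  0     1   -4 ]
Add 1/2 times R4 to R3.
  [ 1  0  2  -3   15 ]
  [ 0  1  0   1   -2 ]
  [ 0  0  1   0  1/2 ]
  [ 0  0  0   1   -4 ]
Subtract R4 from R2.
  [ 1  0  2  -3   15 ]
  [ 0  1  0   0    2 ]
  [ 0  0  1   0  1/2 ]
  [ 0  0  0   1   -4 ]
Add 3 times R4 to R1.
  [ 1  0  2  0    3 ]
  [ 0  1  0  0    2 ]
  [ 0  0  1  0  1/2 ]
  [ 0  0  0  1   -4 ]
Subtract 2 times R3 from R1.
  [ 1  0  0  0    2 ]
  [ 0  1  0  0    2 ]
  [ 0  0  1  0  1/2 ]
  [ 0  0  0  1   -4 ]
Pivot columns are the columns containing a leading 1.

0, 1, 2, 3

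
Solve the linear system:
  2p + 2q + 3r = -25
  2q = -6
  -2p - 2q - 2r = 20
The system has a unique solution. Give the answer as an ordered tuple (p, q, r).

Form the augmented matrix and row-reduce:
  [  2   2   3  |  -25 ]
  [  0   2   0  |   -6 ]
  [ -2  -2  -2  |   20 ]
R1 ← 1/2·R1
  [  1   1  3/2  |  -25/2 ]
  [  0   2    0  |     -6 ]
  [ -2  -2   -2  |     20 ]
R3 ← R3 + 2·R1
  [ 1  1  3/2  |  -25/2 ]
  [ 0  2    0  |     -6 ]
  [ 0  0    1  |     -5 ]
R2 ← 1/2·R2
  [ 1  1  3/2  |  -25/2 ]
  [ 0  1    0  |     -3 ]
  [ 0  0    1  |     -5 ]
R1 ← R1 − 3/2·R3
  [ 1  1  0  |  -5 ]
  [ 0  1  0  |  -3 ]
  [ 0  0  1  |  -5 ]
R1 ← R1 − R2
  [ 1  0  0  |  -2 ]
  [ 0  1  0  |  -3 ]
  [ 0  0  1  |  -5 ]
Reading off the last column: p = -2, q = -3, r = -5.

(-2, -3, -5)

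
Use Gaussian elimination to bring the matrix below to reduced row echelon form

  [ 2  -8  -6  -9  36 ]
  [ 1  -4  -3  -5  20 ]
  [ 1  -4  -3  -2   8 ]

[[1, -4, -3, 0, 0], [0, 0, 0, 1, -4], [0, 0, 0, 0, 0]]

Multiply R1 by 1/2.
Subtract R1 from R2.
Subtract R1 from R3.
Multiply R2 by -2.
Subtract 5/2 times R2 from R3.
Add 9/2 times R2 to R1.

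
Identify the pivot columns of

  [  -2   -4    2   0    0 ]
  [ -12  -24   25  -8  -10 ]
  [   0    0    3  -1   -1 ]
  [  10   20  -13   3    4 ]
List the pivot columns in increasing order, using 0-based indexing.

Multiply r1 by -1/2.
  [   1    2   -1   0    0 ]
  [ -12  -24   25  -8  -10 ]
  [   0    0    3  -1   -1 ]
  [  10   20  -13   3    4 ]
Add 12 times r1 to r2.
  [  1   2   -1   0    0 ]
  [  0   0   13  -8  -10 ]
  [  0   0    3  -1   -1 ]
  [ 10  20  -13   3    4 ]
Subtract 10 times r1 from r4.
  [ 1  2  -1   0    0 ]
  [ 0  0  13  -8  -10 ]
  [ 0  0   3  -1   -1 ]
  [ 0  0  -3   3    4 ]
Multiply r2 by 1/13.
  [ 1  2  -1      0       0 ]
  [ 0  0   1  -8/13  -10/13 ]
  [ 0  0   3     -1      -1 ]
  [ 0  0  -3      3       4 ]
Subtract 3 times r2 from r3.
  [ 1  2  -1      0       0 ]
  [ 0  0   1  -8/13  -10/13 ]
  [ 0  0   0  11/13   17/13 ]
  [ 0  0  -3      3       4 ]
Add 3 times r2 to r4.
  [ 1  2  -1      0       0 ]
  [ 0  0   1  -8/13  -10/13 ]
  [ 0  0   0  11/13   17/13 ]
  [ 0  0   0  15/13   22/13 ]
Multiply r3 by 13/11.
  [ 1  2  -1      0       0 ]
  [ 0  0   1  -8/13  -10/13 ]
  [ 0  0   0      1   17/11 ]
  [ 0  0   0  15/13   22/13 ]
Subtract 15/13 times r3 from r4.
  [ 1  2  -1      0       0 ]
  [ 0  0   1  -8/13  -10/13 ]
  [ 0  0   0      1   17/11 ]
  [ 0  0   0      0   -1/11 ]
Multiply r4 by -11.
  [ 1  2  -1      0       0 ]
  [ 0  0   1  -8/13  -10/13 ]
  [ 0  0   0      1   17/11 ]
  [ 0  0   0      0       1 ]
Subtract 17/11 times r4 from r3.
  [ 1  2  -1      0       0 ]
  [ 0  0   1  -8/13  -10/13 ]
  [ 0  0   0      1       0 ]
  [ 0  0   0      0       1 ]
Add 10/13 times r4 to r2.
  [ 1  2  -1      0  0 ]
  [ 0  0   1  -8/13  0 ]
  [ 0  0   0      1  0 ]
  [ 0  0   0      0  1 ]
Add 8/13 times r3 to r2.
  [ 1  2  -1  0  0 ]
  [ 0  0   1  0  0 ]
  [ 0  0   0  1  0 ]
  [ 0  0   0  0  1 ]
Add r2 to r1.
  [ 1  2  0  0  0 ]
  [ 0  0  1  0  0 ]
  [ 0  0  0  1  0 ]
  [ 0  0  0  0  1 ]
Pivot columns are the columns containing a leading 1.

0, 2, 3, 4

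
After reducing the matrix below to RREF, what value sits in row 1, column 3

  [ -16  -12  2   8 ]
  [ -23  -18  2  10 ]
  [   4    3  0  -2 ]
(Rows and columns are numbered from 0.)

2

Multiply R1 by -1/16.
  [   1  3/4  -1/8  -1/2 ]
  [ -23  -18     2    10 ]
  [   4    3     0    -2 ]
Add 23 times R1 to R2.
  [ 1   3/4  -1/8  -1/2 ]
  [ 0  -3/4  -7/8  -3/2 ]
  [ 4     3     0    -2 ]
Subtract 4 times R1 from R3.
  [ 1   3/4  -1/8  -1/2 ]
  [ 0  -3/4  -7/8  -3/2 ]
  [ 0     0   1/2     0 ]
Multiply R2 by -4/3.
  [ 1  3/4  -1/8  -1/2 ]
  [ 0    1   7/6     2 ]
  [ 0    0   1/2     0 ]
Multiply R3 by 2.
  [ 1  3/4  -1/8  -1/2 ]
  [ 0    1   7/6     2 ]
  [ 0    0     1     0 ]
Subtract 7/6 times R3 from R2.
  [ 1  3/4  -1/8  -1/2 ]
  [ 0    1     0     2 ]
  [ 0    0     1     0 ]
Add 1/8 times R3 to R1.
  [ 1  3/4  0  -1/2 ]
  [ 0    1  0     2 ]
  [ 0    0  1     0 ]
Subtract 3/4 times R2 from R1.
  [ 1  0  0  -2 ]
  [ 0  1  0   2 ]
  [ 0  0  1   0 ]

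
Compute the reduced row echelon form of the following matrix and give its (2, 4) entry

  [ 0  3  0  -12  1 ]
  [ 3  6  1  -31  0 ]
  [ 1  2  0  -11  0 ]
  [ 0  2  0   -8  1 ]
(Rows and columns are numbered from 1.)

R1 <-> R2
R1 -> 1/3·R1
R3 -> R3 − R1
R2 -> 1/3·R2
R4 -> R4 − 2·R2
R3 -> -3·R3
R4 -> 3·R4
R2 -> R2 − 1/3·R4
R1 -> R1 − 1/3·R3
R1 -> R1 − 2·R2

-4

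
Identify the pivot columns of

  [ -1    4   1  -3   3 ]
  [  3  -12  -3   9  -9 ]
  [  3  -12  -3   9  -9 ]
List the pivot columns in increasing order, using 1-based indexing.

1

R1 ← -1·R1
  [ 1   -4  -1  3  -3 ]
  [ 3  -12  -3  9  -9 ]
  [ 3  -12  -3  9  -9 ]
R2 ← R2 − 3·R1
  [ 1   -4  -1  3  -3 ]
  [ 0    0   0  0   0 ]
  [ 3  -12  -3  9  -9 ]
R3 ← R3 − 3·R1
  [ 1  -4  -1  3  -3 ]
  [ 0   0   0  0   0 ]
  [ 0   0   0  0   0 ]
Pivot columns are the columns containing a leading 1.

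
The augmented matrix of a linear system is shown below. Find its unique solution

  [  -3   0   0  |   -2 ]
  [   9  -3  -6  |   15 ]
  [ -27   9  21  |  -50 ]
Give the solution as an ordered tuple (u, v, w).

ρ1 -> -1/3·ρ1
  [   1   0   0  |  2/3 ]
  [   9  -3  -6  |   15 ]
  [ -27   9  21  |  -50 ]
ρ2 -> ρ2 − 9·ρ1
  [   1   0   0  |  2/3 ]
  [   0  -3  -6  |    9 ]
  [ -27   9  21  |  -50 ]
ρ3 -> ρ3 + 27·ρ1
  [ 1   0   0  |  2/3 ]
  [ 0  -3  -6  |    9 ]
  [ 0   9  21  |  -32 ]
ρ2 -> -1/3·ρ2
  [ 1  0   0  |  2/3 ]
  [ 0  1   2  |   -3 ]
  [ 0  9  21  |  -32 ]
ρ3 -> ρ3 − 9·ρ2
  [ 1  0  0  |  2/3 ]
  [ 0  1  2  |   -3 ]
  [ 0  0  3  |   -5 ]
ρ3 -> 1/3·ρ3
  [ 1  0  0  |   2/3 ]
  [ 0  1  2  |    -3 ]
  [ 0  0  1  |  -5/3 ]
ρ2 -> ρ2 − 2·ρ3
  [ 1  0  0  |   2/3 ]
  [ 0  1  0  |   1/3 ]
  [ 0  0  1  |  -5/3 ]
Reading off the last column: u = 2/3, v = 1/3, w = -5/3.

(2/3, 1/3, -5/3)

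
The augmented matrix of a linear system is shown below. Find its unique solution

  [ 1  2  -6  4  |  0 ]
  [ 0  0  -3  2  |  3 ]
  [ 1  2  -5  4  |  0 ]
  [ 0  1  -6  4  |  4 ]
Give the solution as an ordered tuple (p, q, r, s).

ρ3 := ρ3 − ρ1
  [ 1  2  -6  4  |  0 ]
  [ 0  0  -3  2  |  3 ]
  [ 0  0   1  0  |  0 ]
  [ 0  1  -6  4  |  4 ]
ρ2 ↔ ρ4
  [ 1  2  -6  4  |  0 ]
  [ 0  1  -6  4  |  4 ]
  [ 0  0   1  0  |  0 ]
  [ 0  0  -3  2  |  3 ]
ρ4 := ρ4 + 3·ρ3
  [ 1  2  -6  4  |  0 ]
  [ 0  1  -6  4  |  4 ]
  [ 0  0   1  0  |  0 ]
  [ 0  0   0  2  |  3 ]
ρ4 := 1/2·ρ4
  [ 1  2  -6  4  |    0 ]
  [ 0  1  -6  4  |    4 ]
  [ 0  0   1  0  |    0 ]
  [ 0  0   0  1  |  3/2 ]
ρ2 := ρ2 − 4·ρ4
  [ 1  2  -6  4  |    0 ]
  [ 0  1  -6  0  |   -2 ]
  [ 0  0   1  0  |    0 ]
  [ 0  0   0  1  |  3/2 ]
ρ1 := ρ1 − 4·ρ4
  [ 1  2  -6  0  |   -6 ]
  [ 0  1  -6  0  |   -2 ]
  [ 0  0   1  0  |    0 ]
  [ 0  0   0  1  |  3/2 ]
ρ2 := ρ2 + 6·ρ3
  [ 1  2  -6  0  |   -6 ]
  [ 0  1   0  0  |   -2 ]
  [ 0  0   1  0  |    0 ]
  [ 0  0   0  1  |  3/2 ]
ρ1 := ρ1 + 6·ρ3
  [ 1  2  0  0  |   -6 ]
  [ 0  1  0  0  |   -2 ]
  [ 0  0  1  0  |    0 ]
  [ 0  0  0  1  |  3/2 ]
ρ1 := ρ1 − 2·ρ2
  [ 1  0  0  0  |   -2 ]
  [ 0  1  0  0  |   -2 ]
  [ 0  0  1  0  |    0 ]
  [ 0  0  0  1  |  3/2 ]
Reading off the last column: p = -2, q = -2, r = 0, s = 3/2.

(-2, -2, 0, 3/2)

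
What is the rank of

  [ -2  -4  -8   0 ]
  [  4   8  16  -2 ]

Multiply ρ1 by -1/2.
  [ 1  2   4   0 ]
  [ 4  8  16  -2 ]
Subtract 4 times ρ1 from ρ2.
  [ 1  2  4   0 ]
  [ 0  0  0  -2 ]
Multiply ρ2 by -1/2.
  [ 1  2  4  0 ]
  [ 0  0  0  1 ]
The reduced form has 2 nonzero rows.

rank = 2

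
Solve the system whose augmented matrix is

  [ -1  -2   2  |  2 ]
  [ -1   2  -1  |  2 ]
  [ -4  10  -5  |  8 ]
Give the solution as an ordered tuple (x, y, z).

(-2, 0, 0)

R1 → -1·R1
  [  1   2  -2  |  -2 ]
  [ -1   2  -1  |   2 ]
  [ -4  10  -5  |   8 ]
R2 → R2 + R1
  [  1   2  -2  |  -2 ]
  [  0   4  -3  |   0 ]
  [ -4  10  -5  |   8 ]
R3 → R3 + 4·R1
  [ 1   2   -2  |  -2 ]
  [ 0   4   -3  |   0 ]
  [ 0  18  -13  |   0 ]
R2 → 1/4·R2
  [ 1   2    -2  |  -2 ]
  [ 0   1  -3/4  |   0 ]
  [ 0  18   -13  |   0 ]
R3 → R3 − 18·R2
  [ 1  2    -2  |  -2 ]
  [ 0  1  -3/4  |   0 ]
  [ 0  0   1/2  |   0 ]
R3 → 2·R3
  [ 1  2    -2  |  -2 ]
  [ 0  1  -3/4  |   0 ]
  [ 0  0     1  |   0 ]
R2 → R2 + 3/4·R3
  [ 1  2  -2  |  -2 ]
  [ 0  1   0  |   0 ]
  [ 0  0   1  |   0 ]
R1 → R1 + 2·R3
  [ 1  2  0  |  -2 ]
  [ 0  1  0  |   0 ]
  [ 0  0  1  |   0 ]
R1 → R1 − 2·R2
  [ 1  0  0  |  -2 ]
  [ 0  1  0  |   0 ]
  [ 0  0  1  |   0 ]
Reading off the last column: x = -2, y = 0, z = 0.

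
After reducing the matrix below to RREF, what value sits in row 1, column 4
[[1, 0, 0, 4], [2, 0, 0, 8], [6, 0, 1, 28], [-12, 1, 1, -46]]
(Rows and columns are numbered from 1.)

R2 := R2 − 2·R1
  [   1  0  0    4 ]
  [   0  0  0    0 ]
  [   6  0  1   28 ]
  [ -12  1  1  -46 ]
R3 := R3 − 6·R1
  [   1  0  0    4 ]
  [   0  0  0    0 ]
  [   0  0  1    4 ]
  [ -12  1  1  -46 ]
R4 := R4 + 12·R1
  [ 1  0  0  4 ]
  [ 0  0  0  0 ]
  [ 0  0  1  4 ]
  [ 0  1  1  2 ]
R2 <-> R4
  [ 1  0  0  4 ]
  [ 0  1  1  2 ]
  [ 0  0  1  4 ]
  [ 0  0  0  0 ]
R2 := R2 − R3
  [ 1  0  0   4 ]
  [ 0  1  0  -2 ]
  [ 0  0  1   4 ]
  [ 0  0  0   0 ]

4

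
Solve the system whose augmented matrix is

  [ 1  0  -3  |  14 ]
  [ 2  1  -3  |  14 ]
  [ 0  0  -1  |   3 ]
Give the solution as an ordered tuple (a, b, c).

(5, -5, -3)

r2 ← r2 − 2·r1
  [ 1  0  -3  |   14 ]
  [ 0  1   3  |  -14 ]
  [ 0  0  -1  |    3 ]
r3 ← -1·r3
  [ 1  0  -3  |   14 ]
  [ 0  1   3  |  -14 ]
  [ 0  0   1  |   -3 ]
r2 ← r2 − 3·r3
  [ 1  0  -3  |  14 ]
  [ 0  1   0  |  -5 ]
  [ 0  0   1  |  -3 ]
r1 ← r1 + 3·r3
  [ 1  0  0  |   5 ]
  [ 0  1  0  |  -5 ]
  [ 0  0  1  |  -3 ]
Reading off the last column: a = 5, b = -5, c = -3.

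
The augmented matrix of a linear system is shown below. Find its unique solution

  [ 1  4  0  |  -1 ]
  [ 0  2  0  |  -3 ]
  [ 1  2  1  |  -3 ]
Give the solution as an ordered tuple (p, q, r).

R3 ← R3 − R1
R2 ← 1/2·R2
R3 ← R3 + 2·R2
R1 ← R1 − 4·R2
Reading off the last column: p = 5, q = -3/2, r = -5.

(5, -3/2, -5)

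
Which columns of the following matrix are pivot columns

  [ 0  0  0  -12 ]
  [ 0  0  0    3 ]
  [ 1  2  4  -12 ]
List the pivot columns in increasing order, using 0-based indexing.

0, 3

r1 <-> r3
  [ 1  2  4  -12 ]
  [ 0  0  0    3 ]
  [ 0  0  0  -12 ]
r2 → 1/3·r2
  [ 1  2  4  -12 ]
  [ 0  0  0    1 ]
  [ 0  0  0  -12 ]
r3 → r3 + 12·r2
  [ 1  2  4  -12 ]
  [ 0  0  0    1 ]
  [ 0  0  0    0 ]
r1 → r1 + 12·r2
  [ 1  2  4  0 ]
  [ 0  0  0  1 ]
  [ 0  0  0  0 ]
Pivot columns are the columns containing a leading 1.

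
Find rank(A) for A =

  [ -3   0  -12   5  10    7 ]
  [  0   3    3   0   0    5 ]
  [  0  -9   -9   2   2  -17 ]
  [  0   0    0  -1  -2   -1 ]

rank = 4

r1 → -1/3·r1
  [ 1   0   4  -5/3  -10/3  -7/3 ]
  [ 0   3   3     0      0     5 ]
  [ 0  -9  -9     2      2   -17 ]
  [ 0   0   0    -1     -2    -1 ]
r2 → 1/3·r2
  [ 1   0   4  -5/3  -10/3  -7/3 ]
  [ 0   1   1     0      0   5/3 ]
  [ 0  -9  -9     2      2   -17 ]
  [ 0   0   0    -1     -2    -1 ]
r3 → r3 + 9·r2
  [ 1  0  4  -5/3  -10/3  -7/3 ]
  [ 0  1  1     0      0   5/3 ]
  [ 0  0  0     2      2    -2 ]
  [ 0  0  0    -1     -2    -1 ]
r3 → 1/2·r3
  [ 1  0  4  -5/3  -10/3  -7/3 ]
  [ 0  1  1     0      0   5/3 ]
  [ 0  0  0     1      1    -1 ]
  [ 0  0  0    -1     -2    -1 ]
r4 → r4 + r3
  [ 1  0  4  -5/3  -10/3  -7/3 ]
  [ 0  1  1     0      0   5/3 ]
  [ 0  0  0     1      1    -1 ]
  [ 0  0  0     0     -1    -2 ]
r4 → -1·r4
  [ 1  0  4  -5/3  -10/3  -7/3 ]
  [ 0  1  1     0      0   5/3 ]
  [ 0  0  0     1      1    -1 ]
  [ 0  0  0     0      1     2 ]
r3 → r3 − r4
  [ 1  0  4  -5/3  -10/3  -7/3 ]
  [ 0  1  1     0      0   5/3 ]
  [ 0  0  0     1      0    -3 ]
  [ 0  0  0     0      1     2 ]
r1 → r1 + 10/3·r4
  [ 1  0  4  -5/3  0  13/3 ]
  [ 0  1  1     0  0   5/3 ]
  [ 0  0  0     1  0    -3 ]
  [ 0  0  0     0  1     2 ]
r1 → r1 + 5/3·r3
  [ 1  0  4  0  0  -2/3 ]
  [ 0  1  1  0  0   5/3 ]
  [ 0  0  0  1  0    -3 ]
  [ 0  0  0  0  1     2 ]
The reduced form has 4 nonzero rows.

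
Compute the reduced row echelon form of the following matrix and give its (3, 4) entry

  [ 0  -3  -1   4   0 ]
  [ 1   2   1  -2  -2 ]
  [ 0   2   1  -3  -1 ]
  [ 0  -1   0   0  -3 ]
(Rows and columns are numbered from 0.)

R1 <=> R2
  [ 1   2   1  -2  -2 ]
  [ 0  -3  -1   4   0 ]
  [ 0   2   1  -3  -1 ]
  [ 0  -1   0   0  -3 ]
R2 -> -1/3·R2
  [ 1   2    1    -2  -2 ]
  [ 0   1  1/3  -4/3   0 ]
  [ 0   2    1    -3  -1 ]
  [ 0  -1    0     0  -3 ]
R3 -> R3 − 2·R2
  [ 1   2    1    -2  -2 ]
  [ 0   1  1/3  -4/3   0 ]
  [ 0   0  1/3  -1/3  -1 ]
  [ 0  -1    0     0  -3 ]
R4 -> R4 + R2
  [ 1  2    1    -2  -2 ]
  [ 0  1  1/3  -4/3   0 ]
  [ 0  0  1/3  -1/3  -1 ]
  [ 0  0  1/3  -4/3  -3 ]
R3 -> 3·R3
  [ 1  2    1    -2  -2 ]
  [ 0  1  1/3  -4/3   0 ]
  [ 0  0    1    -1  -3 ]
  [ 0  0  1/3  -4/3  -3 ]
R4 -> R4 − 1/3·R3
  [ 1  2    1    -2  -2 ]
  [ 0  1  1/3  -4/3   0 ]
  [ 0  0    1    -1  -3 ]
  [ 0  0    0    -1  -2 ]
R4 -> -1·R4
  [ 1  2    1    -2  -2 ]
  [ 0  1  1/3  -4/3   0 ]
  [ 0  0    1    -1  -3 ]
  [ 0  0    0     1   2 ]
R3 -> R3 + R4
  [ 1  2    1    -2  -2 ]
  [ 0  1  1/3  -4/3   0 ]
  [ 0  0    1     0  -1 ]
  [ 0  0    0     1   2 ]
R2 -> R2 + 4/3·R4
  [ 1  2    1  -2   -2 ]
  [ 0  1  1/3   0  8/3 ]
  [ 0  0    1   0   -1 ]
  [ 0  0    0   1    2 ]
R1 -> R1 + 2·R4
  [ 1  2    1  0    2 ]
  [ 0  1  1/3  0  8/3 ]
  [ 0  0    1  0   -1 ]
  [ 0  0    0  1    2 ]
R2 -> R2 − 1/3·R3
  [ 1  2  1  0   2 ]
  [ 0  1  0  0   3 ]
  [ 0  0  1  0  -1 ]
  [ 0  0  0  1   2 ]
R1 -> R1 − R3
  [ 1  2  0  0   3 ]
  [ 0  1  0  0   3 ]
  [ 0  0  1  0  -1 ]
  [ 0  0  0  1   2 ]
R1 -> R1 − 2·R2
  [ 1  0  0  0  -3 ]
  [ 0  1  0  0   3 ]
  [ 0  0  1  0  -1 ]
  [ 0  0  0  1   2 ]

2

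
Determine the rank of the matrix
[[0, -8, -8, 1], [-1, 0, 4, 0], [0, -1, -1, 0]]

ρ1 <-> ρ2
  [ -1   0   4  0 ]
  [  0  -8  -8  1 ]
  [  0  -1  -1  0 ]
ρ1 ← -1·ρ1
  [ 1   0  -4  0 ]
  [ 0  -8  -8  1 ]
  [ 0  -1  -1  0 ]
ρ2 ← -1/8·ρ2
  [ 1   0  -4     0 ]
  [ 0   1   1  -1/8 ]
  [ 0  -1  -1     0 ]
ρ3 ← ρ3 + ρ2
  [ 1  0  -4     0 ]
  [ 0  1   1  -1/8 ]
  [ 0  0   0  -1/8 ]
ρ3 ← -8·ρ3
  [ 1  0  -4     0 ]
  [ 0  1   1  -1/8 ]
  [ 0  0   0     1 ]
ρ2 ← ρ2 + 1/8·ρ3
  [ 1  0  -4  0 ]
  [ 0  1   1  0 ]
  [ 0  0   0  1 ]
The reduced form has 3 nonzero rows.

rank = 3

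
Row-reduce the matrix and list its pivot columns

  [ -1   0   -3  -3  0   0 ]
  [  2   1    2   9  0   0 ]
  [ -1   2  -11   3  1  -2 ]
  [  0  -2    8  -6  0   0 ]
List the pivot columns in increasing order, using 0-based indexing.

ρ1 := -1·ρ1
  [  1   0    3   3  0   0 ]
  [  2   1    2   9  0   0 ]
  [ -1   2  -11   3  1  -2 ]
  [  0  -2    8  -6  0   0 ]
ρ2 := ρ2 − 2·ρ1
  [  1   0    3   3  0   0 ]
  [  0   1   -4   3  0   0 ]
  [ -1   2  -11   3  1  -2 ]
  [  0  -2    8  -6  0   0 ]
ρ3 := ρ3 + ρ1
  [ 1   0   3   3  0   0 ]
  [ 0   1  -4   3  0   0 ]
  [ 0   2  -8   6  1  -2 ]
  [ 0  -2   8  -6  0   0 ]
ρ3 := ρ3 − 2·ρ2
  [ 1   0   3   3  0   0 ]
  [ 0   1  -4   3  0   0 ]
  [ 0   0   0   0  1  -2 ]
  [ 0  -2   8  -6  0   0 ]
ρ4 := ρ4 + 2·ρ2
  [ 1  0   3  3  0   0 ]
  [ 0  1  -4  3  0   0 ]
  [ 0  0   0  0  1  -2 ]
  [ 0  0   0  0  0   0 ]
Pivot columns are the columns containing a leading 1.

0, 1, 4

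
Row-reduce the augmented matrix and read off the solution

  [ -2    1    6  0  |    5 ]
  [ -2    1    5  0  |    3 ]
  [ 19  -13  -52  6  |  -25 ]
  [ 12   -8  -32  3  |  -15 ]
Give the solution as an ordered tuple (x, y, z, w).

ρ1 := -1/2·ρ1
  [  1  -1/2   -3  0  |  -5/2 ]
  [ -2     1    5  0  |     3 ]
  [ 19   -13  -52  6  |   -25 ]
  [ 12    -8  -32  3  |   -15 ]
ρ2 := ρ2 + 2·ρ1
  [  1  -1/2   -3  0  |  -5/2 ]
  [  0     0   -1  0  |    -2 ]
  [ 19   -13  -52  6  |   -25 ]
  [ 12    -8  -32  3  |   -15 ]
ρ3 := ρ3 − 19·ρ1
  [  1  -1/2   -3  0  |  -5/2 ]
  [  0     0   -1  0  |    -2 ]
  [  0  -7/2    5  6  |  45/2 ]
  [ 12    -8  -32  3  |   -15 ]
ρ4 := ρ4 − 12·ρ1
  [ 1  -1/2  -3  0  |  -5/2 ]
  [ 0     0  -1  0  |    -2 ]
  [ 0  -7/2   5  6  |  45/2 ]
  [ 0    -2   4  3  |    15 ]
ρ2 <-> ρ3
  [ 1  -1/2  -3  0  |  -5/2 ]
  [ 0  -7/2   5  6  |  45/2 ]
  [ 0     0  -1  0  |    -2 ]
  [ 0    -2   4  3  |    15 ]
ρ2 := -2/7·ρ2
  [ 1  -1/2     -3      0  |   -5/2 ]
  [ 0     1  -10/7  -12/7  |  -45/7 ]
  [ 0     0     -1      0  |     -2 ]
  [ 0    -2      4      3  |     15 ]
ρ4 := ρ4 + 2·ρ2
  [ 1  -1/2     -3      0  |   -5/2 ]
  [ 0     1  -10/7  -12/7  |  -45/7 ]
  [ 0     0     -1      0  |     -2 ]
  [ 0     0    8/7   -3/7  |   15/7 ]
ρ3 := -1·ρ3
  [ 1  -1/2     -3      0  |   -5/2 ]
  [ 0     1  -10/7  -12/7  |  -45/7 ]
  [ 0     0      1      0  |      2 ]
  [ 0     0    8/7   -3/7  |   15/7 ]
ρ4 := ρ4 − 8/7·ρ3
  [ 1  -1/2     -3      0  |   -5/2 ]
  [ 0     1  -10/7  -12/7  |  -45/7 ]
  [ 0     0      1      0  |      2 ]
  [ 0     0      0   -3/7  |   -1/7 ]
ρ4 := -7/3·ρ4
  [ 1  -1/2     -3      0  |   -5/2 ]
  [ 0     1  -10/7  -12/7  |  -45/7 ]
  [ 0     0      1      0  |      2 ]
  [ 0     0      0      1  |    1/3 ]
ρ2 := ρ2 + 12/7·ρ4
  [ 1  -1/2     -3  0  |   -5/2 ]
  [ 0     1  -10/7  0  |  -41/7 ]
  [ 0     0      1  0  |      2 ]
  [ 0     0      0  1  |    1/3 ]
ρ2 := ρ2 + 10/7·ρ3
  [ 1  -1/2  -3  0  |  -5/2 ]
  [ 0     1   0  0  |    -3 ]
  [ 0     0   1  0  |     2 ]
  [ 0     0   0  1  |   1/3 ]
ρ1 := ρ1 + 3·ρ3
  [ 1  -1/2  0  0  |  7/2 ]
  [ 0     1  0  0  |   -3 ]
  [ 0     0  1  0  |    2 ]
  [ 0     0  0  1  |  1/3 ]
ρ1 := ρ1 + 1/2·ρ2
  [ 1  0  0  0  |    2 ]
  [ 0  1  0  0  |   -3 ]
  [ 0  0  1  0  |    2 ]
  [ 0  0  0  1  |  1/3 ]
Reading off the last column: x = 2, y = -3, z = 2, w = 1/3.

(2, -3, 2, 1/3)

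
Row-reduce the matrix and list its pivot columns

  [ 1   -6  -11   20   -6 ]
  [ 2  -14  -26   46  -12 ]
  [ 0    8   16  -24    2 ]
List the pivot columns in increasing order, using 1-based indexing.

ρ2 -> ρ2 − 2·ρ1
  [ 1  -6  -11   20  -6 ]
  [ 0  -2   -4    6   0 ]
  [ 0   8   16  -24   2 ]
ρ2 -> -1/2·ρ2
  [ 1  -6  -11   20  -6 ]
  [ 0   1    2   -3   0 ]
  [ 0   8   16  -24   2 ]
ρ3 -> ρ3 − 8·ρ2
  [ 1  -6  -11  20  -6 ]
  [ 0   1    2  -3   0 ]
  [ 0   0    0   0   2 ]
ρ3 -> 1/2·ρ3
  [ 1  -6  -11  20  -6 ]
  [ 0   1    2  -3   0 ]
  [ 0   0    0   0   1 ]
ρ1 -> ρ1 + 6·ρ3
  [ 1  -6  -11  20  0 ]
  [ 0   1    2  -3  0 ]
  [ 0   0    0   0  1 ]
ρ1 -> ρ1 + 6·ρ2
  [ 1  0  1   2  0 ]
  [ 0  1  2  -3  0 ]
  [ 0  0  0   0  1 ]
Pivot columns are the columns containing a leading 1.

1, 2, 5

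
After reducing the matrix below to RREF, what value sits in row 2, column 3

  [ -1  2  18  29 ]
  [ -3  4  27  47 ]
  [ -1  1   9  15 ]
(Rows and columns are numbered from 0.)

4/3

r1 ← -1·r1
  [  1  -2  -18  -29 ]
  [ -3   4   27   47 ]
  [ -1   1    9   15 ]
r2 ← r2 + 3·r1
  [  1  -2  -18  -29 ]
  [  0  -2  -27  -40 ]
  [ -1   1    9   15 ]
r3 ← r3 + r1
  [ 1  -2  -18  -29 ]
  [ 0  -2  -27  -40 ]
  [ 0  -1   -9  -14 ]
r2 ← -1/2·r2
  [ 1  -2   -18  -29 ]
  [ 0   1  27/2   20 ]
  [ 0  -1    -9  -14 ]
r3 ← r3 + r2
  [ 1  -2   -18  -29 ]
  [ 0   1  27/2   20 ]
  [ 0   0   9/2    6 ]
r3 ← 2/9·r3
  [ 1  -2   -18  -29 ]
  [ 0   1  27/2   20 ]
  [ 0   0     1  4/3 ]
r2 ← r2 − 27/2·r3
  [ 1  -2  -18  -29 ]
  [ 0   1    0    2 ]
  [ 0   0    1  4/3 ]
r1 ← r1 + 18·r3
  [ 1  -2  0   -5 ]
  [ 0   1  0    2 ]
  [ 0   0  1  4/3 ]
r1 ← r1 + 2·r2
  [ 1  0  0   -1 ]
  [ 0  1  0    2 ]
  [ 0  0  1  4/3 ]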